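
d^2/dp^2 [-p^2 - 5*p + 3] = -2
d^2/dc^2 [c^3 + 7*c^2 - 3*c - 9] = 6*c + 14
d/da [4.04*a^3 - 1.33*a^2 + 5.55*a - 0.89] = 12.12*a^2 - 2.66*a + 5.55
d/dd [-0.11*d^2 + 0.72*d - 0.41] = 0.72 - 0.22*d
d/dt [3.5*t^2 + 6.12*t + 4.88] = 7.0*t + 6.12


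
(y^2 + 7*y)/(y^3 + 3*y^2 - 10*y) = (y + 7)/(y^2 + 3*y - 10)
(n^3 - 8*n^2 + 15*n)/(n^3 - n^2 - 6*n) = (n - 5)/(n + 2)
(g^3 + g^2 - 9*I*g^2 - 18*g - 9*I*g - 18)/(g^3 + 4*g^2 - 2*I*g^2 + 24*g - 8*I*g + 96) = (g^2 + g*(1 - 3*I) - 3*I)/(g^2 + 4*g*(1 + I) + 16*I)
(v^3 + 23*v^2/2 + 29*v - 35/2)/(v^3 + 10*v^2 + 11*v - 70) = (v - 1/2)/(v - 2)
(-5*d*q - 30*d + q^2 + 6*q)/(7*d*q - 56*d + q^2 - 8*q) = (-5*d*q - 30*d + q^2 + 6*q)/(7*d*q - 56*d + q^2 - 8*q)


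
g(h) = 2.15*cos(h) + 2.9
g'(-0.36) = 0.76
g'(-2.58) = 1.14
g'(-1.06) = 1.88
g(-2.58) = 1.08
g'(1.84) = -2.07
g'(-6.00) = -0.60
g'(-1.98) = 1.97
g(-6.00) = 4.96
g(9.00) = 0.94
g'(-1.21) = 2.01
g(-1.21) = 3.66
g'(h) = -2.15*sin(h)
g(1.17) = 3.74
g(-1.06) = 3.95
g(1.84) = 2.33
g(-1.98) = 2.04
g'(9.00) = -0.89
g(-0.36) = 4.91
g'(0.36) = -0.76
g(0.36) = 4.91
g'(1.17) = -1.98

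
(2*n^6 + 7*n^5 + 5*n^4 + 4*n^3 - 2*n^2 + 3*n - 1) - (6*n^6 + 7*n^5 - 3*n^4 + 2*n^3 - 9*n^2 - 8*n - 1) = -4*n^6 + 8*n^4 + 2*n^3 + 7*n^2 + 11*n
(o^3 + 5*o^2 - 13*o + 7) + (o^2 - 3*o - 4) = o^3 + 6*o^2 - 16*o + 3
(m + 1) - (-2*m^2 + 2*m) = 2*m^2 - m + 1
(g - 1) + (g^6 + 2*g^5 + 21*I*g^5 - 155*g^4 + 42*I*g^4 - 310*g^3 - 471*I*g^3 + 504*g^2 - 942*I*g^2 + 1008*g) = g^6 + 2*g^5 + 21*I*g^5 - 155*g^4 + 42*I*g^4 - 310*g^3 - 471*I*g^3 + 504*g^2 - 942*I*g^2 + 1009*g - 1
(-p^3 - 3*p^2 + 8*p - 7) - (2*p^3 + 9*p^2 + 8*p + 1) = -3*p^3 - 12*p^2 - 8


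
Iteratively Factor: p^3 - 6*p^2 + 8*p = (p - 4)*(p^2 - 2*p) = p*(p - 4)*(p - 2)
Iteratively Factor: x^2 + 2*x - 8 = (x - 2)*(x + 4)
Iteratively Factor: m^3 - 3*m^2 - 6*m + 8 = (m - 4)*(m^2 + m - 2) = (m - 4)*(m - 1)*(m + 2)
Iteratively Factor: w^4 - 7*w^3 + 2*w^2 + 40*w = (w - 4)*(w^3 - 3*w^2 - 10*w) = w*(w - 4)*(w^2 - 3*w - 10) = w*(w - 5)*(w - 4)*(w + 2)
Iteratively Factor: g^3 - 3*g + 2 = (g - 1)*(g^2 + g - 2) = (g - 1)*(g + 2)*(g - 1)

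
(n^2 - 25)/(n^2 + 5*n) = (n - 5)/n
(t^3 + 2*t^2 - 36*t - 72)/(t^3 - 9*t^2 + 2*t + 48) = (t^2 - 36)/(t^2 - 11*t + 24)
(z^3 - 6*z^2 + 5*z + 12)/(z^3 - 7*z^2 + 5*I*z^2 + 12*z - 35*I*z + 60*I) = (z + 1)/(z + 5*I)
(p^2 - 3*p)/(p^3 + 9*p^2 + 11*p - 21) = p*(p - 3)/(p^3 + 9*p^2 + 11*p - 21)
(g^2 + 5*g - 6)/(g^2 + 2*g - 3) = (g + 6)/(g + 3)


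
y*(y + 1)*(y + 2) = y^3 + 3*y^2 + 2*y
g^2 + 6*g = g*(g + 6)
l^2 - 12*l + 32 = (l - 8)*(l - 4)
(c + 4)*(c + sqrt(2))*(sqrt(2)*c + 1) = sqrt(2)*c^3 + 3*c^2 + 4*sqrt(2)*c^2 + sqrt(2)*c + 12*c + 4*sqrt(2)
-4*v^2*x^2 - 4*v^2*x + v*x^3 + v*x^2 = x*(-4*v + x)*(v*x + v)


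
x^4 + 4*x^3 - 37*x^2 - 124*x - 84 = (x - 6)*(x + 1)*(x + 2)*(x + 7)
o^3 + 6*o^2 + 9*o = o*(o + 3)^2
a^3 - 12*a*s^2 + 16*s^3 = (a - 2*s)^2*(a + 4*s)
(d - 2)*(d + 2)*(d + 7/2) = d^3 + 7*d^2/2 - 4*d - 14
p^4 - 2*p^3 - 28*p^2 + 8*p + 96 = (p - 6)*(p - 2)*(p + 2)*(p + 4)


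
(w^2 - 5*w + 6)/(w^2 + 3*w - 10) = (w - 3)/(w + 5)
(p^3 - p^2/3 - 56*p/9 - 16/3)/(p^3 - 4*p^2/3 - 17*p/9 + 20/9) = (3*p^2 - 5*p - 12)/(3*p^2 - 8*p + 5)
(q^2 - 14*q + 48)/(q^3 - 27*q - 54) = (q - 8)/(q^2 + 6*q + 9)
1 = 1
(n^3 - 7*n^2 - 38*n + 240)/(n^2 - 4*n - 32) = (n^2 + n - 30)/(n + 4)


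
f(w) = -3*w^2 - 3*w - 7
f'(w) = -6*w - 3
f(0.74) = -10.86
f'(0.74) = -7.44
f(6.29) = -144.56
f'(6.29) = -40.74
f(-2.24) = -15.33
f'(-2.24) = 10.44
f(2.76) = -38.13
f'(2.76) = -19.56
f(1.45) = -17.66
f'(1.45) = -11.70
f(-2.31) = -16.08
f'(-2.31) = 10.86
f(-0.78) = -6.49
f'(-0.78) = 1.68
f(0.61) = -9.95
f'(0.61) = -6.66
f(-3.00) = -25.00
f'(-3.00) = 15.00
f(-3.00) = -25.00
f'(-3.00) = 15.00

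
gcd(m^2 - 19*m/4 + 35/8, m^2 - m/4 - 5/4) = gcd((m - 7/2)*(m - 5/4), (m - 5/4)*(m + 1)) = m - 5/4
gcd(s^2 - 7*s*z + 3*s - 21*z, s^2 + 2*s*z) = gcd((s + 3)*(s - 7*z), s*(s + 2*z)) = 1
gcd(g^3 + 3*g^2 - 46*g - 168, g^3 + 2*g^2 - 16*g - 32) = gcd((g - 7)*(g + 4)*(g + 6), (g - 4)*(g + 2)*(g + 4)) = g + 4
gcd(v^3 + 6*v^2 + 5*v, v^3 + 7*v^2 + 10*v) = v^2 + 5*v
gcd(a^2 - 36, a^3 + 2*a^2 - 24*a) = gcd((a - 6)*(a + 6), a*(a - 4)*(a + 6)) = a + 6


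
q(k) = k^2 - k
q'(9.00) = 17.00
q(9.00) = 72.00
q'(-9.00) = -19.00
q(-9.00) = 90.00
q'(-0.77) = -2.54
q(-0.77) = 1.36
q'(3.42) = 5.84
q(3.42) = 8.28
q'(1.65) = 2.30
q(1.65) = 1.07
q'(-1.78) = -4.56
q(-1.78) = 4.95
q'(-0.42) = -1.84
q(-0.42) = 0.60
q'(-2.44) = -5.88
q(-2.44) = 8.39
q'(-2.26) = -5.52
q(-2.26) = 7.37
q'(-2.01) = -5.02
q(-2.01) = 6.05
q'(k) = 2*k - 1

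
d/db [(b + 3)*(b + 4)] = 2*b + 7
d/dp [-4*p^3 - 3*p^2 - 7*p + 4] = -12*p^2 - 6*p - 7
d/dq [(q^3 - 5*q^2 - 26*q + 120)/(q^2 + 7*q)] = (q^4 + 14*q^3 - 9*q^2 - 240*q - 840)/(q^2*(q^2 + 14*q + 49))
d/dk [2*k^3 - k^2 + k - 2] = 6*k^2 - 2*k + 1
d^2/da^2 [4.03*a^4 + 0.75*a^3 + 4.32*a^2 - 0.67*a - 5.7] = 48.36*a^2 + 4.5*a + 8.64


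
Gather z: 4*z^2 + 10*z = 4*z^2 + 10*z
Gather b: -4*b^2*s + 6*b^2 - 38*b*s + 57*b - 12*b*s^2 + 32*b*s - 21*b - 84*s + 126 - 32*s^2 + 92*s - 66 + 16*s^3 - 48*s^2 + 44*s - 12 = b^2*(6 - 4*s) + b*(-12*s^2 - 6*s + 36) + 16*s^3 - 80*s^2 + 52*s + 48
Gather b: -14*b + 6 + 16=22 - 14*b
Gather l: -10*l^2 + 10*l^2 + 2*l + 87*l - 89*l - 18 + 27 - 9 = 0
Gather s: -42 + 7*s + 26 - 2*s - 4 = 5*s - 20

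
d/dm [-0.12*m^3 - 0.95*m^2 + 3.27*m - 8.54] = -0.36*m^2 - 1.9*m + 3.27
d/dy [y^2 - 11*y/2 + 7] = 2*y - 11/2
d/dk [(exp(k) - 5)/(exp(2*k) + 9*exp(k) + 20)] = (-(exp(k) - 5)*(2*exp(k) + 9) + exp(2*k) + 9*exp(k) + 20)*exp(k)/(exp(2*k) + 9*exp(k) + 20)^2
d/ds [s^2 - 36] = 2*s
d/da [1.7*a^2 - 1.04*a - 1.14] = 3.4*a - 1.04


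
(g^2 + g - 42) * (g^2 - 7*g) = g^4 - 6*g^3 - 49*g^2 + 294*g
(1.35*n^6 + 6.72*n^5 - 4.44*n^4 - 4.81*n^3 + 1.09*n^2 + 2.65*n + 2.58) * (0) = 0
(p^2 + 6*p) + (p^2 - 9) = 2*p^2 + 6*p - 9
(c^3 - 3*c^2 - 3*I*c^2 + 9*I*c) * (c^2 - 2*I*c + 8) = c^5 - 3*c^4 - 5*I*c^4 + 2*c^3 + 15*I*c^3 - 6*c^2 - 24*I*c^2 + 72*I*c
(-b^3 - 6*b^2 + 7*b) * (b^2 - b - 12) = -b^5 - 5*b^4 + 25*b^3 + 65*b^2 - 84*b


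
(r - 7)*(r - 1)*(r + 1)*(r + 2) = r^4 - 5*r^3 - 15*r^2 + 5*r + 14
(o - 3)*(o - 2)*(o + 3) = o^3 - 2*o^2 - 9*o + 18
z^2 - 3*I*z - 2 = (z - 2*I)*(z - I)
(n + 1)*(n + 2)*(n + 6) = n^3 + 9*n^2 + 20*n + 12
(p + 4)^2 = p^2 + 8*p + 16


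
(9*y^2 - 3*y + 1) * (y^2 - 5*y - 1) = 9*y^4 - 48*y^3 + 7*y^2 - 2*y - 1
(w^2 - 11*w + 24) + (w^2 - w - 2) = 2*w^2 - 12*w + 22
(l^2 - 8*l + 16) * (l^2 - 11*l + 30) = l^4 - 19*l^3 + 134*l^2 - 416*l + 480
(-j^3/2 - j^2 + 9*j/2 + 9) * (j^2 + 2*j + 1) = -j^5/2 - 2*j^4 + 2*j^3 + 17*j^2 + 45*j/2 + 9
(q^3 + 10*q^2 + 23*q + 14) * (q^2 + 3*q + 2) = q^5 + 13*q^4 + 55*q^3 + 103*q^2 + 88*q + 28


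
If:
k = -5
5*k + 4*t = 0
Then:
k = -5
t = 25/4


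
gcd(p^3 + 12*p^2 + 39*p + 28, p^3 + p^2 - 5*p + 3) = 1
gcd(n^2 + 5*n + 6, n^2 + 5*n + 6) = n^2 + 5*n + 6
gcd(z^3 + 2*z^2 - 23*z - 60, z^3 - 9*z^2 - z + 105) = z^2 - 2*z - 15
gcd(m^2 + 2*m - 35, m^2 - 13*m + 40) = m - 5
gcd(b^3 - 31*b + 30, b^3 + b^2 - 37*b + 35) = b^2 - 6*b + 5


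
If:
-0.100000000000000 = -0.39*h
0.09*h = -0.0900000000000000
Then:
No Solution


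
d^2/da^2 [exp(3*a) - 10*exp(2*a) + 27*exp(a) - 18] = (9*exp(2*a) - 40*exp(a) + 27)*exp(a)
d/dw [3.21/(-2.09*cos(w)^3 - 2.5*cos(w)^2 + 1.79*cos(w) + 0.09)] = (-20.1267*cos(w)^2 - 16.05*cos(w) + 5.7459)*sin(w)/(2.09*cos(w)^3 + 2.5*cos(w)^2 - 1.79*cos(w) - 0.09)^2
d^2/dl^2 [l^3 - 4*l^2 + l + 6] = 6*l - 8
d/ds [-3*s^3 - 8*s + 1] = -9*s^2 - 8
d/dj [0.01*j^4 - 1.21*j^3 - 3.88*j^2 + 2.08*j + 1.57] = 0.04*j^3 - 3.63*j^2 - 7.76*j + 2.08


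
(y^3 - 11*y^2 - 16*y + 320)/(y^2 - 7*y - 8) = (y^2 - 3*y - 40)/(y + 1)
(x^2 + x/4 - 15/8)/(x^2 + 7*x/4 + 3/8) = (4*x - 5)/(4*x + 1)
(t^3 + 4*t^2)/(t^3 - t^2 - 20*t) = t/(t - 5)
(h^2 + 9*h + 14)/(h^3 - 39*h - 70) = (h + 7)/(h^2 - 2*h - 35)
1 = 1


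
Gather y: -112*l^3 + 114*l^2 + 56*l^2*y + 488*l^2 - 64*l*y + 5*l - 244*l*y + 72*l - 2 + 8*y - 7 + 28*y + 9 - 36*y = -112*l^3 + 602*l^2 + 77*l + y*(56*l^2 - 308*l)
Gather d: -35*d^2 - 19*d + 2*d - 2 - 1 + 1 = -35*d^2 - 17*d - 2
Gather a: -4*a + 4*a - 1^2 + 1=0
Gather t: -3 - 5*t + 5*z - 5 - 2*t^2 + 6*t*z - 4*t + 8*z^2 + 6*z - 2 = -2*t^2 + t*(6*z - 9) + 8*z^2 + 11*z - 10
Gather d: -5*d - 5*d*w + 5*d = -5*d*w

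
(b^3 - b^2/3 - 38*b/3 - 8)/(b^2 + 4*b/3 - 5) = (3*b^2 - 10*b - 8)/(3*b - 5)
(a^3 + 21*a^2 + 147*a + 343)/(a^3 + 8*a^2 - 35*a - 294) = (a + 7)/(a - 6)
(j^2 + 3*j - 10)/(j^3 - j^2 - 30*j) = (j - 2)/(j*(j - 6))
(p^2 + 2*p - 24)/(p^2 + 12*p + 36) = (p - 4)/(p + 6)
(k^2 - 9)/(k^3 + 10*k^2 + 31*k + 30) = (k - 3)/(k^2 + 7*k + 10)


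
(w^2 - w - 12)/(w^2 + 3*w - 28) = (w + 3)/(w + 7)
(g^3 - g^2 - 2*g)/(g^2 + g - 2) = g*(g^2 - g - 2)/(g^2 + g - 2)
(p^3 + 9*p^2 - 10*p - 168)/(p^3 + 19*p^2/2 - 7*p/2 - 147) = 2*(p - 4)/(2*p - 7)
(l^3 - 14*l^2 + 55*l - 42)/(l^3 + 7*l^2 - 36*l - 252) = (l^2 - 8*l + 7)/(l^2 + 13*l + 42)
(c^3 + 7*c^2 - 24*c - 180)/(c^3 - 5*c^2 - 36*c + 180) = (c + 6)/(c - 6)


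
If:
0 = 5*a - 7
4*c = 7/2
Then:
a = 7/5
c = 7/8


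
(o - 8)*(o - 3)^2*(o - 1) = o^4 - 15*o^3 + 71*o^2 - 129*o + 72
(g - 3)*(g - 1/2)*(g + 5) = g^3 + 3*g^2/2 - 16*g + 15/2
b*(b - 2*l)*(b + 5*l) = b^3 + 3*b^2*l - 10*b*l^2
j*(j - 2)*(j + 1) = j^3 - j^2 - 2*j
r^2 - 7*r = r*(r - 7)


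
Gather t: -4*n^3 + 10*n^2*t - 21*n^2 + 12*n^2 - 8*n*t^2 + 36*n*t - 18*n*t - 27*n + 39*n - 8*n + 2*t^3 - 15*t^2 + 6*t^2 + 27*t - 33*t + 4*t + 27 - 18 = -4*n^3 - 9*n^2 + 4*n + 2*t^3 + t^2*(-8*n - 9) + t*(10*n^2 + 18*n - 2) + 9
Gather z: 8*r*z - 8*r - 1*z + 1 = -8*r + z*(8*r - 1) + 1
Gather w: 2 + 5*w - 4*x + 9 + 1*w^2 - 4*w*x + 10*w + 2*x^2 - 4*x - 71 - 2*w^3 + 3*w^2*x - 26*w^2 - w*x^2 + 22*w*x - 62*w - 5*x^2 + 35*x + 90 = -2*w^3 + w^2*(3*x - 25) + w*(-x^2 + 18*x - 47) - 3*x^2 + 27*x + 30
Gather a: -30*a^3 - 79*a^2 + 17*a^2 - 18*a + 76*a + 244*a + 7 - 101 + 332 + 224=-30*a^3 - 62*a^2 + 302*a + 462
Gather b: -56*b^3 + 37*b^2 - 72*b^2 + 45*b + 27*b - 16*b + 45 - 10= -56*b^3 - 35*b^2 + 56*b + 35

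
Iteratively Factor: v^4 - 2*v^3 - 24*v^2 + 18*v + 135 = (v + 3)*(v^3 - 5*v^2 - 9*v + 45) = (v + 3)^2*(v^2 - 8*v + 15) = (v - 3)*(v + 3)^2*(v - 5)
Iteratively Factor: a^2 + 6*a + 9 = (a + 3)*(a + 3)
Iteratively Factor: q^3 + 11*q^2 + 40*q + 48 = (q + 4)*(q^2 + 7*q + 12) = (q + 3)*(q + 4)*(q + 4)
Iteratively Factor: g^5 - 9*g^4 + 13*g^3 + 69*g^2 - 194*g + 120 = (g - 4)*(g^4 - 5*g^3 - 7*g^2 + 41*g - 30) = (g - 5)*(g - 4)*(g^3 - 7*g + 6) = (g - 5)*(g - 4)*(g - 2)*(g^2 + 2*g - 3) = (g - 5)*(g - 4)*(g - 2)*(g + 3)*(g - 1)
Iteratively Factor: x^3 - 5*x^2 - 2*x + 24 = (x - 3)*(x^2 - 2*x - 8) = (x - 3)*(x + 2)*(x - 4)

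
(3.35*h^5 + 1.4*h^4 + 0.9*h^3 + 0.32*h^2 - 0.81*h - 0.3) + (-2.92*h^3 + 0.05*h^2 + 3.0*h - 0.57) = 3.35*h^5 + 1.4*h^4 - 2.02*h^3 + 0.37*h^2 + 2.19*h - 0.87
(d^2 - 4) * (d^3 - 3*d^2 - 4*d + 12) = d^5 - 3*d^4 - 8*d^3 + 24*d^2 + 16*d - 48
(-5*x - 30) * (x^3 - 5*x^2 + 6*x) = -5*x^4 - 5*x^3 + 120*x^2 - 180*x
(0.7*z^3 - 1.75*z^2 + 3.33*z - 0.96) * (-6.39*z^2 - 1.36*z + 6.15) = -4.473*z^5 + 10.2305*z^4 - 14.5937*z^3 - 9.1569*z^2 + 21.7851*z - 5.904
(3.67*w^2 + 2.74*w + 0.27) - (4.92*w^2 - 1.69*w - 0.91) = -1.25*w^2 + 4.43*w + 1.18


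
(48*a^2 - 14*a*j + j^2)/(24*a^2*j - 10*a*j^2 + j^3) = (8*a - j)/(j*(4*a - j))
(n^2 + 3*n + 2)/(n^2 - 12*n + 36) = (n^2 + 3*n + 2)/(n^2 - 12*n + 36)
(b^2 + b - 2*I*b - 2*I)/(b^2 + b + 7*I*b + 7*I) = (b - 2*I)/(b + 7*I)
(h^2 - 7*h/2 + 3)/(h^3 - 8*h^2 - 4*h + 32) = (h - 3/2)/(h^2 - 6*h - 16)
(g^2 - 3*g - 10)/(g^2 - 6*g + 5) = (g + 2)/(g - 1)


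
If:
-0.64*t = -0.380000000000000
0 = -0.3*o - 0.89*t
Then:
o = -1.76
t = 0.59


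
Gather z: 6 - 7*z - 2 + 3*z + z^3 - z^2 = z^3 - z^2 - 4*z + 4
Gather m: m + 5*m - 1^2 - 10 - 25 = 6*m - 36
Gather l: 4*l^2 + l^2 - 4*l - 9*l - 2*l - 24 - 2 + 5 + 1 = 5*l^2 - 15*l - 20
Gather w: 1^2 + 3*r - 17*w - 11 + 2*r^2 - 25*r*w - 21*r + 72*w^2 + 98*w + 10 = 2*r^2 - 18*r + 72*w^2 + w*(81 - 25*r)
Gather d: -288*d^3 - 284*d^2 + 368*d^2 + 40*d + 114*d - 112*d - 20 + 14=-288*d^3 + 84*d^2 + 42*d - 6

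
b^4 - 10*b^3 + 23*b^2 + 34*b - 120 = (b - 5)*(b - 4)*(b - 3)*(b + 2)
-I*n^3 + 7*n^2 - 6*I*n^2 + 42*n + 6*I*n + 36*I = (n + 6)*(n + 6*I)*(-I*n + 1)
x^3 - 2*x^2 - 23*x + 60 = (x - 4)*(x - 3)*(x + 5)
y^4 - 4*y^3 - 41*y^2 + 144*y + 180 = (y - 6)*(y - 5)*(y + 1)*(y + 6)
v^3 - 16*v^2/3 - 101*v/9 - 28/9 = (v - 7)*(v + 1/3)*(v + 4/3)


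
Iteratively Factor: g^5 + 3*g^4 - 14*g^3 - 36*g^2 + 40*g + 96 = (g + 2)*(g^4 + g^3 - 16*g^2 - 4*g + 48) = (g - 2)*(g + 2)*(g^3 + 3*g^2 - 10*g - 24) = (g - 2)*(g + 2)*(g + 4)*(g^2 - g - 6) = (g - 2)*(g + 2)^2*(g + 4)*(g - 3)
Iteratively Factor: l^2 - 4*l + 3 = (l - 1)*(l - 3)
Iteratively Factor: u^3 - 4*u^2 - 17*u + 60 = (u + 4)*(u^2 - 8*u + 15) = (u - 3)*(u + 4)*(u - 5)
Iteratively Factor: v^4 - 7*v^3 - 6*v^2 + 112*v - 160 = (v - 5)*(v^3 - 2*v^2 - 16*v + 32) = (v - 5)*(v + 4)*(v^2 - 6*v + 8) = (v - 5)*(v - 4)*(v + 4)*(v - 2)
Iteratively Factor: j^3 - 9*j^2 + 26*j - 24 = (j - 4)*(j^2 - 5*j + 6) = (j - 4)*(j - 3)*(j - 2)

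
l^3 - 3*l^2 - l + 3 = (l - 3)*(l - 1)*(l + 1)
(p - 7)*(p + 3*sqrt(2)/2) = p^2 - 7*p + 3*sqrt(2)*p/2 - 21*sqrt(2)/2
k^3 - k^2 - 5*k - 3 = (k - 3)*(k + 1)^2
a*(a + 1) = a^2 + a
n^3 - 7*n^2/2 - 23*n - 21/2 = (n - 7)*(n + 1/2)*(n + 3)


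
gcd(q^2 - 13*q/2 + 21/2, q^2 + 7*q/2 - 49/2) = q - 7/2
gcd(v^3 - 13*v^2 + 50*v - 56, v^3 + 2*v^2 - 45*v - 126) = v - 7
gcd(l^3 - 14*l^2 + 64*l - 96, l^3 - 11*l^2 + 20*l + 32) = l - 4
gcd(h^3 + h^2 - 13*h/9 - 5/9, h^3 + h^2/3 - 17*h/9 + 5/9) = h^2 + 2*h/3 - 5/3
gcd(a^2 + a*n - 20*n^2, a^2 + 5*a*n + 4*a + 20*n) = a + 5*n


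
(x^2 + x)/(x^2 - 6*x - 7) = x/(x - 7)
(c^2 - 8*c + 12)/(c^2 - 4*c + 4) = (c - 6)/(c - 2)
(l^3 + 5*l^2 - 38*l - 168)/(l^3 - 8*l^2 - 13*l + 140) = (l^2 + l - 42)/(l^2 - 12*l + 35)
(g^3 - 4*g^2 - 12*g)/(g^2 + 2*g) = g - 6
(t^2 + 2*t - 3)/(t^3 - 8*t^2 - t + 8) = (t + 3)/(t^2 - 7*t - 8)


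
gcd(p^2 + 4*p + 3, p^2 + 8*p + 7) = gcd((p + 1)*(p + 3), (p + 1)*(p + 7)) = p + 1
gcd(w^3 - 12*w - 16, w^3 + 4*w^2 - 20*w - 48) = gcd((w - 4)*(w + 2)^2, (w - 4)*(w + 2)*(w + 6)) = w^2 - 2*w - 8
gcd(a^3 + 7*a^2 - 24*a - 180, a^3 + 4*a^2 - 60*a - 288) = a^2 + 12*a + 36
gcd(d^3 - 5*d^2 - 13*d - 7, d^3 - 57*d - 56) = d + 1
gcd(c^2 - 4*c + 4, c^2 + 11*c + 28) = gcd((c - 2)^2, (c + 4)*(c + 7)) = 1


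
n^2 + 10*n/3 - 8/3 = (n - 2/3)*(n + 4)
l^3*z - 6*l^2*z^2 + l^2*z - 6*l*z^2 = l*(l - 6*z)*(l*z + z)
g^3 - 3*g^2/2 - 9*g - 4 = (g - 4)*(g + 1/2)*(g + 2)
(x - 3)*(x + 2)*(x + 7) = x^3 + 6*x^2 - 13*x - 42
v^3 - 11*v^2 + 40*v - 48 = (v - 4)^2*(v - 3)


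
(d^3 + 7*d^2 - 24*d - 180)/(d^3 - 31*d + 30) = (d + 6)/(d - 1)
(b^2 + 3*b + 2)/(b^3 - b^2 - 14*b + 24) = (b^2 + 3*b + 2)/(b^3 - b^2 - 14*b + 24)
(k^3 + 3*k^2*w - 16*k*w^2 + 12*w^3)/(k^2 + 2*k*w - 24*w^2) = (-k^2 + 3*k*w - 2*w^2)/(-k + 4*w)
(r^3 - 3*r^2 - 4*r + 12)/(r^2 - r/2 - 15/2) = 2*(r^2 - 4)/(2*r + 5)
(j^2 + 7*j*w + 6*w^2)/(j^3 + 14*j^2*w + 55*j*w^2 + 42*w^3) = 1/(j + 7*w)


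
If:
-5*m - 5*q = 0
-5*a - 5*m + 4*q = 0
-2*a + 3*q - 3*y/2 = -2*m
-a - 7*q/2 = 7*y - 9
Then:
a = -486/205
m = 54/41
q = -54/41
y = 468/205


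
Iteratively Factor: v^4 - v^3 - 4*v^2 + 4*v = (v + 2)*(v^3 - 3*v^2 + 2*v) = (v - 1)*(v + 2)*(v^2 - 2*v) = (v - 2)*(v - 1)*(v + 2)*(v)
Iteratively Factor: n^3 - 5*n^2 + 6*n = (n - 2)*(n^2 - 3*n) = (n - 3)*(n - 2)*(n)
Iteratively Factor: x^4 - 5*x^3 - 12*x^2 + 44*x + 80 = (x + 2)*(x^3 - 7*x^2 + 2*x + 40) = (x - 4)*(x + 2)*(x^2 - 3*x - 10) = (x - 4)*(x + 2)^2*(x - 5)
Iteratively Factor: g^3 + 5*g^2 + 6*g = (g + 2)*(g^2 + 3*g) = (g + 2)*(g + 3)*(g)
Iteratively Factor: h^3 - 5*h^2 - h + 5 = (h - 1)*(h^2 - 4*h - 5) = (h - 5)*(h - 1)*(h + 1)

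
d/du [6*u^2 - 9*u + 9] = 12*u - 9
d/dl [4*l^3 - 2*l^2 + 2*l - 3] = 12*l^2 - 4*l + 2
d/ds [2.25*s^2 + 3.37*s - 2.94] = 4.5*s + 3.37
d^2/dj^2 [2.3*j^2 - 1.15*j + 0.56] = 4.60000000000000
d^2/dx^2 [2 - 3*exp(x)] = -3*exp(x)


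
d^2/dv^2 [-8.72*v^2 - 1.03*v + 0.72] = -17.4400000000000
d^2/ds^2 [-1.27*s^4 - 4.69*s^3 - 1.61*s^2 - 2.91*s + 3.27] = -15.24*s^2 - 28.14*s - 3.22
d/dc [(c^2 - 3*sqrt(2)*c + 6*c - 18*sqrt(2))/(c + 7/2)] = 2*(2*c^2 + 14*c + 15*sqrt(2) + 42)/(4*c^2 + 28*c + 49)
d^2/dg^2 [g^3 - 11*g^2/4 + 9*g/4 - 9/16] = 6*g - 11/2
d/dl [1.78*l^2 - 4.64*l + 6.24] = 3.56*l - 4.64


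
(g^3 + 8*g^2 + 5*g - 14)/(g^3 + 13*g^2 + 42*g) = (g^2 + g - 2)/(g*(g + 6))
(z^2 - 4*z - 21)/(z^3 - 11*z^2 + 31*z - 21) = (z + 3)/(z^2 - 4*z + 3)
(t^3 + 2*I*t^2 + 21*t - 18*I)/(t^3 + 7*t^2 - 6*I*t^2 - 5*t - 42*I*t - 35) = (t^2 + 3*I*t + 18)/(t^2 + t*(7 - 5*I) - 35*I)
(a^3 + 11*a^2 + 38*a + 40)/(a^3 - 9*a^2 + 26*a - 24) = (a^3 + 11*a^2 + 38*a + 40)/(a^3 - 9*a^2 + 26*a - 24)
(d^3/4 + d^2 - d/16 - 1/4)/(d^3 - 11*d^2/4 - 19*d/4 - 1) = (-4*d^3 - 16*d^2 + d + 4)/(4*(-4*d^3 + 11*d^2 + 19*d + 4))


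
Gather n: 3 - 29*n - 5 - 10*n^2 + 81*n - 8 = -10*n^2 + 52*n - 10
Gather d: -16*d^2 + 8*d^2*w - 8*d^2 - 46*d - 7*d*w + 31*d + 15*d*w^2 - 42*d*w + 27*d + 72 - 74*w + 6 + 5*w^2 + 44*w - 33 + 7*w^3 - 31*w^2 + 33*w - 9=d^2*(8*w - 24) + d*(15*w^2 - 49*w + 12) + 7*w^3 - 26*w^2 + 3*w + 36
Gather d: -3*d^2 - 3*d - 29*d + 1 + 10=-3*d^2 - 32*d + 11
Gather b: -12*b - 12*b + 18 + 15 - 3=30 - 24*b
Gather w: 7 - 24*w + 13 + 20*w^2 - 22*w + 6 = 20*w^2 - 46*w + 26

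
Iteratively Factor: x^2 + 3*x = (x + 3)*(x)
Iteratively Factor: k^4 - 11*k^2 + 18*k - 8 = (k - 2)*(k^3 + 2*k^2 - 7*k + 4) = (k - 2)*(k - 1)*(k^2 + 3*k - 4) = (k - 2)*(k - 1)*(k + 4)*(k - 1)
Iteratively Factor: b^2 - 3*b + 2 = (b - 2)*(b - 1)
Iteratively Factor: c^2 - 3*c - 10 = (c + 2)*(c - 5)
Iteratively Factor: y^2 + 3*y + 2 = (y + 1)*(y + 2)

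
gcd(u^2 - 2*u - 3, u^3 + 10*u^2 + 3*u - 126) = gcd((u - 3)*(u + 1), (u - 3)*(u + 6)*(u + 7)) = u - 3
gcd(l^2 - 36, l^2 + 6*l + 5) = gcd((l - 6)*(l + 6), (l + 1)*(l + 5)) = 1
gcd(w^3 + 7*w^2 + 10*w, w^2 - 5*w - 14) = w + 2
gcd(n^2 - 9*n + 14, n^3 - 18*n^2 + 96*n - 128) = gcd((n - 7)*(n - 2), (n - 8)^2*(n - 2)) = n - 2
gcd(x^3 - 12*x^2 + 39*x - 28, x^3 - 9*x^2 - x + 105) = x - 7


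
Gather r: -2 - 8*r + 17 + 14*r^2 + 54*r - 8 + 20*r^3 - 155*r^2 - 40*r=20*r^3 - 141*r^2 + 6*r + 7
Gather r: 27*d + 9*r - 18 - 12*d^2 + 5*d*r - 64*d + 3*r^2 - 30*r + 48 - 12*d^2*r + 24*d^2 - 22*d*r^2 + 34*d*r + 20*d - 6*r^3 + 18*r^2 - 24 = 12*d^2 - 17*d - 6*r^3 + r^2*(21 - 22*d) + r*(-12*d^2 + 39*d - 21) + 6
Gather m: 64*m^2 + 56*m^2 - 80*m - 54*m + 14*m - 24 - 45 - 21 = 120*m^2 - 120*m - 90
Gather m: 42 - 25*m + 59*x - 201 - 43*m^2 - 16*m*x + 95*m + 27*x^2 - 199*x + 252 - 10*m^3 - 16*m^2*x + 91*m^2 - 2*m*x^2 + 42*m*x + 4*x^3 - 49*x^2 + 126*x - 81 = -10*m^3 + m^2*(48 - 16*x) + m*(-2*x^2 + 26*x + 70) + 4*x^3 - 22*x^2 - 14*x + 12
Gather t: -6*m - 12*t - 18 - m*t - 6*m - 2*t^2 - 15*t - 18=-12*m - 2*t^2 + t*(-m - 27) - 36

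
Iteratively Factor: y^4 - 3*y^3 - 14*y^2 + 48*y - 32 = (y - 1)*(y^3 - 2*y^2 - 16*y + 32) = (y - 1)*(y + 4)*(y^2 - 6*y + 8) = (y - 4)*(y - 1)*(y + 4)*(y - 2)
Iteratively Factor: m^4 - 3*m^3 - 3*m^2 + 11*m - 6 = (m - 1)*(m^3 - 2*m^2 - 5*m + 6) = (m - 1)*(m + 2)*(m^2 - 4*m + 3) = (m - 1)^2*(m + 2)*(m - 3)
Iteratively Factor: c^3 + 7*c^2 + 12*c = (c + 4)*(c^2 + 3*c) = c*(c + 4)*(c + 3)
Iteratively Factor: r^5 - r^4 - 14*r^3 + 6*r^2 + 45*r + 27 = (r + 1)*(r^4 - 2*r^3 - 12*r^2 + 18*r + 27) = (r + 1)^2*(r^3 - 3*r^2 - 9*r + 27) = (r + 1)^2*(r + 3)*(r^2 - 6*r + 9) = (r - 3)*(r + 1)^2*(r + 3)*(r - 3)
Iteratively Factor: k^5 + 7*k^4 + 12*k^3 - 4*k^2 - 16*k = (k - 1)*(k^4 + 8*k^3 + 20*k^2 + 16*k) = (k - 1)*(k + 2)*(k^3 + 6*k^2 + 8*k) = k*(k - 1)*(k + 2)*(k^2 + 6*k + 8) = k*(k - 1)*(k + 2)*(k + 4)*(k + 2)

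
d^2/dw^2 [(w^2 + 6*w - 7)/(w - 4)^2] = 2*(14*w + 43)/(w^4 - 16*w^3 + 96*w^2 - 256*w + 256)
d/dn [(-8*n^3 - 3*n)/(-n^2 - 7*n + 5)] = (8*n^4 + 112*n^3 - 123*n^2 - 15)/(n^4 + 14*n^3 + 39*n^2 - 70*n + 25)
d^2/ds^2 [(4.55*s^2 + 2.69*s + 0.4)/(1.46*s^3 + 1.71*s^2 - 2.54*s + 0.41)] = (19.39756*s^6 + 34.404024*s^5 + 151.766124*s^4 + 53.05521*s^3 - 40.345158*s^2 - 23.176554*s + 11.732842)/(3.112136*s^9 + 10.935108*s^8 - 3.435234*s^7 - 30.426105*s^6 + 12.118002*s^5 + 27.570687*s^4 - 26.33555*s^3 + 8.797821*s^2 - 1.280922*s + 0.068921)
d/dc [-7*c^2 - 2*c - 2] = -14*c - 2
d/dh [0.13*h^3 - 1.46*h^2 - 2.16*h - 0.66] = 0.39*h^2 - 2.92*h - 2.16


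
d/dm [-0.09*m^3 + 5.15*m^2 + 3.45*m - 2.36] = -0.27*m^2 + 10.3*m + 3.45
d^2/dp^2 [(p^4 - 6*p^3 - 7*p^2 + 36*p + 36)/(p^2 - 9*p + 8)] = 2*(p^6 - 27*p^5 + 267*p^4 - 1041*p^3 + 1956*p^2 - 2988*p + 4772)/(p^6 - 27*p^5 + 267*p^4 - 1161*p^3 + 2136*p^2 - 1728*p + 512)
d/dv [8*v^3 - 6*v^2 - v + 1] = 24*v^2 - 12*v - 1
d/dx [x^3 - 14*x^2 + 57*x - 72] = 3*x^2 - 28*x + 57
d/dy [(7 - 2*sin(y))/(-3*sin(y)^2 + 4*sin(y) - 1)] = 2*(-3*sin(y)^2 + 21*sin(y) - 13)*cos(y)/((sin(y) - 1)^2*(3*sin(y) - 1)^2)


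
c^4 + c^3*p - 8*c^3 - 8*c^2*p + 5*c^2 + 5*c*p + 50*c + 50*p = (c - 5)^2*(c + 2)*(c + p)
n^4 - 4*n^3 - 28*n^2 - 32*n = n*(n - 8)*(n + 2)^2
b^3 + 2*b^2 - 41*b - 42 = (b - 6)*(b + 1)*(b + 7)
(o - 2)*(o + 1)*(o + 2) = o^3 + o^2 - 4*o - 4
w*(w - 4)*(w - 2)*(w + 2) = w^4 - 4*w^3 - 4*w^2 + 16*w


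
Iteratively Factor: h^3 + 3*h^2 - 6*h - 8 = (h + 4)*(h^2 - h - 2) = (h - 2)*(h + 4)*(h + 1)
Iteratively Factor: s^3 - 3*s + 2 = (s - 1)*(s^2 + s - 2) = (s - 1)^2*(s + 2)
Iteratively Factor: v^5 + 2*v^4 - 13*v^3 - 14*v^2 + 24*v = (v - 1)*(v^4 + 3*v^3 - 10*v^2 - 24*v) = (v - 3)*(v - 1)*(v^3 + 6*v^2 + 8*v) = (v - 3)*(v - 1)*(v + 4)*(v^2 + 2*v) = v*(v - 3)*(v - 1)*(v + 4)*(v + 2)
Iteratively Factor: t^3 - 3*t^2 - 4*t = (t + 1)*(t^2 - 4*t) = t*(t + 1)*(t - 4)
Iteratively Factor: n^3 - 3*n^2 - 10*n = (n + 2)*(n^2 - 5*n) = n*(n + 2)*(n - 5)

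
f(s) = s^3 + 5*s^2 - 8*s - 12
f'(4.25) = 88.69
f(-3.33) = 33.16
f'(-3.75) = -3.31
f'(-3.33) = -8.03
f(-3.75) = 35.58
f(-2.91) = 28.98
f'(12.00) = 544.00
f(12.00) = 2340.00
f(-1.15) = 2.29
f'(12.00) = 544.00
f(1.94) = -1.40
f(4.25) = 121.08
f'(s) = 3*s^2 + 10*s - 8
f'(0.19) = -5.99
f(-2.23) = 19.61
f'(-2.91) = -11.70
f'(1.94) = 22.69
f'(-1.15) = -15.53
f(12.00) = 2340.00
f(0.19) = -13.33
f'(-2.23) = -15.38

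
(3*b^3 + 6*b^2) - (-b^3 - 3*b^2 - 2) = 4*b^3 + 9*b^2 + 2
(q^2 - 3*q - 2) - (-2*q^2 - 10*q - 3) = 3*q^2 + 7*q + 1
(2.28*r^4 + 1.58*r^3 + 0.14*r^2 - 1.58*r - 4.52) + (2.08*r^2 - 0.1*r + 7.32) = 2.28*r^4 + 1.58*r^3 + 2.22*r^2 - 1.68*r + 2.8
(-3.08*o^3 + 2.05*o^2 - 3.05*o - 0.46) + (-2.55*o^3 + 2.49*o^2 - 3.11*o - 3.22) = -5.63*o^3 + 4.54*o^2 - 6.16*o - 3.68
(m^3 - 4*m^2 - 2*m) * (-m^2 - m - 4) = -m^5 + 3*m^4 + 2*m^3 + 18*m^2 + 8*m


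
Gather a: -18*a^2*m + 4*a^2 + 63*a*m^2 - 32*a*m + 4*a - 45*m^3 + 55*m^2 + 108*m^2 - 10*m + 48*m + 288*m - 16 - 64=a^2*(4 - 18*m) + a*(63*m^2 - 32*m + 4) - 45*m^3 + 163*m^2 + 326*m - 80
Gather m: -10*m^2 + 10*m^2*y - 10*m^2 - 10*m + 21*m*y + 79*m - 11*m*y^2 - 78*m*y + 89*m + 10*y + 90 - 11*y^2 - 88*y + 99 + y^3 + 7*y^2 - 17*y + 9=m^2*(10*y - 20) + m*(-11*y^2 - 57*y + 158) + y^3 - 4*y^2 - 95*y + 198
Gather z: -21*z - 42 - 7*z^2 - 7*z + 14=-7*z^2 - 28*z - 28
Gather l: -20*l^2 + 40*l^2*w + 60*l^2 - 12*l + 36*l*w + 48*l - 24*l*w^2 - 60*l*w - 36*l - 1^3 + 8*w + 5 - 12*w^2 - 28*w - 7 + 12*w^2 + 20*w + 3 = l^2*(40*w + 40) + l*(-24*w^2 - 24*w)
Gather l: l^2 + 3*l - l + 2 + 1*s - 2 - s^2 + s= l^2 + 2*l - s^2 + 2*s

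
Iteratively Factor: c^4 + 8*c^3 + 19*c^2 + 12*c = (c + 1)*(c^3 + 7*c^2 + 12*c) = (c + 1)*(c + 3)*(c^2 + 4*c) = c*(c + 1)*(c + 3)*(c + 4)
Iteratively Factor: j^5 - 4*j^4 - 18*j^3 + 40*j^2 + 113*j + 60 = (j + 1)*(j^4 - 5*j^3 - 13*j^2 + 53*j + 60) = (j - 5)*(j + 1)*(j^3 - 13*j - 12) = (j - 5)*(j + 1)^2*(j^2 - j - 12) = (j - 5)*(j - 4)*(j + 1)^2*(j + 3)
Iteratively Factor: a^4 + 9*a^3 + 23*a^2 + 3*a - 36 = (a + 3)*(a^3 + 6*a^2 + 5*a - 12) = (a + 3)^2*(a^2 + 3*a - 4) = (a + 3)^2*(a + 4)*(a - 1)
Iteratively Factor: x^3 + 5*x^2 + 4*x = (x + 1)*(x^2 + 4*x) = x*(x + 1)*(x + 4)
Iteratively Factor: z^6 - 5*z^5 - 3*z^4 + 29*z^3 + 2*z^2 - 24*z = (z + 1)*(z^5 - 6*z^4 + 3*z^3 + 26*z^2 - 24*z) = (z + 1)*(z + 2)*(z^4 - 8*z^3 + 19*z^2 - 12*z) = (z - 1)*(z + 1)*(z + 2)*(z^3 - 7*z^2 + 12*z) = (z - 4)*(z - 1)*(z + 1)*(z + 2)*(z^2 - 3*z) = z*(z - 4)*(z - 1)*(z + 1)*(z + 2)*(z - 3)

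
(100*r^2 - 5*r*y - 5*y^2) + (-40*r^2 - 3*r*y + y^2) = 60*r^2 - 8*r*y - 4*y^2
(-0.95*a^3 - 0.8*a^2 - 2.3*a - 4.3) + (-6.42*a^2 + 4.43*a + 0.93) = -0.95*a^3 - 7.22*a^2 + 2.13*a - 3.37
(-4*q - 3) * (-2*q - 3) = 8*q^2 + 18*q + 9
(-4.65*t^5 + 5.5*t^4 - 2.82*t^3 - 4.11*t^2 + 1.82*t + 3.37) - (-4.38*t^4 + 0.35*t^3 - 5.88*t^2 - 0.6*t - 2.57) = -4.65*t^5 + 9.88*t^4 - 3.17*t^3 + 1.77*t^2 + 2.42*t + 5.94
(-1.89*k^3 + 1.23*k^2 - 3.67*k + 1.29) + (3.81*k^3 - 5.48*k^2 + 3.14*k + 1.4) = 1.92*k^3 - 4.25*k^2 - 0.53*k + 2.69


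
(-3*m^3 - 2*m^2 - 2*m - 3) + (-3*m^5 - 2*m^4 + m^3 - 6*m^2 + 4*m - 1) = -3*m^5 - 2*m^4 - 2*m^3 - 8*m^2 + 2*m - 4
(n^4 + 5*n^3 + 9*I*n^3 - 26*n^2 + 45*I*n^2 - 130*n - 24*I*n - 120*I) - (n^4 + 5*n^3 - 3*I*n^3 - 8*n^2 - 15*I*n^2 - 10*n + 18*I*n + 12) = 12*I*n^3 - 18*n^2 + 60*I*n^2 - 120*n - 42*I*n - 12 - 120*I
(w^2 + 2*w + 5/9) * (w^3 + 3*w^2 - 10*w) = w^5 + 5*w^4 - 31*w^3/9 - 55*w^2/3 - 50*w/9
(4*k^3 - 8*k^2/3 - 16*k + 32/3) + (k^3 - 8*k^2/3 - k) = 5*k^3 - 16*k^2/3 - 17*k + 32/3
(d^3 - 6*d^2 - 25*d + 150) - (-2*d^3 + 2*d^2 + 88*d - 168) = 3*d^3 - 8*d^2 - 113*d + 318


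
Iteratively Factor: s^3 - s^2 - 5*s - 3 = (s + 1)*(s^2 - 2*s - 3) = (s + 1)^2*(s - 3)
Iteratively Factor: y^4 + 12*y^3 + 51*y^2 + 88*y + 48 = (y + 4)*(y^3 + 8*y^2 + 19*y + 12) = (y + 3)*(y + 4)*(y^2 + 5*y + 4) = (y + 3)*(y + 4)^2*(y + 1)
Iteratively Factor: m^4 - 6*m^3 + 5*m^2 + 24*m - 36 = (m - 2)*(m^3 - 4*m^2 - 3*m + 18) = (m - 2)*(m + 2)*(m^2 - 6*m + 9) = (m - 3)*(m - 2)*(m + 2)*(m - 3)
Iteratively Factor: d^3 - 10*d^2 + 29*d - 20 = (d - 1)*(d^2 - 9*d + 20) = (d - 5)*(d - 1)*(d - 4)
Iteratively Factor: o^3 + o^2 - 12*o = (o)*(o^2 + o - 12) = o*(o + 4)*(o - 3)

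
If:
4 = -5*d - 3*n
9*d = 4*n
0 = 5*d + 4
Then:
No Solution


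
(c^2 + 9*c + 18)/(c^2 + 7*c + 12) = (c + 6)/(c + 4)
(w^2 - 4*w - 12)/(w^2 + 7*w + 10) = (w - 6)/(w + 5)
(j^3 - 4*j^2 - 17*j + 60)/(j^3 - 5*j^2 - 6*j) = (-j^3 + 4*j^2 + 17*j - 60)/(j*(-j^2 + 5*j + 6))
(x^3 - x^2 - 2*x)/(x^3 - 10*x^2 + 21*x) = (x^2 - x - 2)/(x^2 - 10*x + 21)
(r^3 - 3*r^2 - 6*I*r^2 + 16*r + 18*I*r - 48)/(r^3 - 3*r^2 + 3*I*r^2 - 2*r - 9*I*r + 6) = (r - 8*I)/(r + I)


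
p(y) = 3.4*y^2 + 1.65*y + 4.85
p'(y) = 6.8*y + 1.65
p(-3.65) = 44.12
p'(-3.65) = -23.17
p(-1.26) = 8.17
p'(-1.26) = -6.92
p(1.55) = 15.58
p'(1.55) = 12.19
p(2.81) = 36.33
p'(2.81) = 20.76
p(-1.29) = 8.38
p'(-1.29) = -7.12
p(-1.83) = 13.22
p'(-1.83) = -10.79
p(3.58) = 54.33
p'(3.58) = 25.99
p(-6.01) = 117.74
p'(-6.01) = -39.22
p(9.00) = 295.10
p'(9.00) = 62.85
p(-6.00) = 117.35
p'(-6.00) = -39.15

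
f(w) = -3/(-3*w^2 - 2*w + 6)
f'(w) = -3*(6*w + 2)/(-3*w^2 - 2*w + 6)^2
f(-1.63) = -2.33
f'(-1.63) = 14.04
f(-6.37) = 0.03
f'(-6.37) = 0.01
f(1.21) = 3.69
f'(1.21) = -42.10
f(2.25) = 0.22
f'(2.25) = -0.25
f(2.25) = 0.22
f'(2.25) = -0.25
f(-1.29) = -0.84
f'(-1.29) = 1.34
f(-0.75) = -0.52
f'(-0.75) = 0.22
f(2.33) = 0.20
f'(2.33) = -0.21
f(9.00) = 0.01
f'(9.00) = 0.00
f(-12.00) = 0.01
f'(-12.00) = 0.00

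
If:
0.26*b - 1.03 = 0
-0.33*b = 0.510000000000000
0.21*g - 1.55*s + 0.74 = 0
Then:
No Solution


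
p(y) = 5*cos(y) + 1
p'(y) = -5*sin(y)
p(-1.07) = 3.40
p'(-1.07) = 4.39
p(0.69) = 4.86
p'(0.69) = -3.18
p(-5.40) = 4.17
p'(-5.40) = -3.86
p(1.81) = -0.18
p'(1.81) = -4.86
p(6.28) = 6.00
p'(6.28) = 0.02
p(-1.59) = 0.90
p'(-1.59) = 5.00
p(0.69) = 4.86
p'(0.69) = -3.18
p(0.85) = 4.30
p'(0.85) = -3.76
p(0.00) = 6.00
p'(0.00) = 0.00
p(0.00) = 6.00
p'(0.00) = 0.00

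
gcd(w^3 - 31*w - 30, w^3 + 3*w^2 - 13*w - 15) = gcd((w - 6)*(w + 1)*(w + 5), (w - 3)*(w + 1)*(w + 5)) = w^2 + 6*w + 5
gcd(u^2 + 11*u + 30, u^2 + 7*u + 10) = u + 5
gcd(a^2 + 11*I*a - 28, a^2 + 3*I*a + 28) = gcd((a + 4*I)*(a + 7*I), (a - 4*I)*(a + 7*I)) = a + 7*I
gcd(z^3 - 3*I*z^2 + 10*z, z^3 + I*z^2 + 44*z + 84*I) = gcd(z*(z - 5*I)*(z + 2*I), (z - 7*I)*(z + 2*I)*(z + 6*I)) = z + 2*I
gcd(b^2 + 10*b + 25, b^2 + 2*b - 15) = b + 5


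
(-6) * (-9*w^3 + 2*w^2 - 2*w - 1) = 54*w^3 - 12*w^2 + 12*w + 6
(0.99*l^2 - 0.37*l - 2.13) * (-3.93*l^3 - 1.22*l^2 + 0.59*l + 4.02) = -3.8907*l^5 + 0.2463*l^4 + 9.4064*l^3 + 6.3601*l^2 - 2.7441*l - 8.5626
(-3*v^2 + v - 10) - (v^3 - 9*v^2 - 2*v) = -v^3 + 6*v^2 + 3*v - 10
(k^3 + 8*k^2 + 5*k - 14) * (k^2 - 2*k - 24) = k^5 + 6*k^4 - 35*k^3 - 216*k^2 - 92*k + 336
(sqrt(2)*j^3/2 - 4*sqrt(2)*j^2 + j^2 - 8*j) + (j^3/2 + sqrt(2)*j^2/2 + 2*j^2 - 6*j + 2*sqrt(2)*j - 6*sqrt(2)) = j^3/2 + sqrt(2)*j^3/2 - 7*sqrt(2)*j^2/2 + 3*j^2 - 14*j + 2*sqrt(2)*j - 6*sqrt(2)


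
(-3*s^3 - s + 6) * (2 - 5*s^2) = 15*s^5 - s^3 - 30*s^2 - 2*s + 12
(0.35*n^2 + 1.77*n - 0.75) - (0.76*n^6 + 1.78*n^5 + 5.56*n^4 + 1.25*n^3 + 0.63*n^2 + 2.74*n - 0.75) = -0.76*n^6 - 1.78*n^5 - 5.56*n^4 - 1.25*n^3 - 0.28*n^2 - 0.97*n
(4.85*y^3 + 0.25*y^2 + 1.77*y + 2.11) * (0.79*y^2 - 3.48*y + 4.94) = 3.8315*y^5 - 16.6805*y^4 + 24.4873*y^3 - 3.2577*y^2 + 1.401*y + 10.4234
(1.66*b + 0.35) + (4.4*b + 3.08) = 6.06*b + 3.43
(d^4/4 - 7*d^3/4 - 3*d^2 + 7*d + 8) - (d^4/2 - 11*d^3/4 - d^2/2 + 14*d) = -d^4/4 + d^3 - 5*d^2/2 - 7*d + 8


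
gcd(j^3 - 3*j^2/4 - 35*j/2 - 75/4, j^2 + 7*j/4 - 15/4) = j + 3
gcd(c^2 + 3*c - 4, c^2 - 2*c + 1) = c - 1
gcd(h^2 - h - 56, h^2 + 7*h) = h + 7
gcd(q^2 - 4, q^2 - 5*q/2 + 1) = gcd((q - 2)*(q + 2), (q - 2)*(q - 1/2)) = q - 2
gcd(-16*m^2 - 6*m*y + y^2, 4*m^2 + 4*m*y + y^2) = 2*m + y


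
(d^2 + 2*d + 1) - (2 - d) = d^2 + 3*d - 1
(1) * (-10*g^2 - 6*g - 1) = -10*g^2 - 6*g - 1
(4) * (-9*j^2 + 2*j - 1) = -36*j^2 + 8*j - 4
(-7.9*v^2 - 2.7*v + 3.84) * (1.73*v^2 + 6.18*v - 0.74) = -13.667*v^4 - 53.493*v^3 - 4.1968*v^2 + 25.7292*v - 2.8416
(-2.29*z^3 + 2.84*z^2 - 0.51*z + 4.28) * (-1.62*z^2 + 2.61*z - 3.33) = 3.7098*z^5 - 10.5777*z^4 + 15.8643*z^3 - 17.7219*z^2 + 12.8691*z - 14.2524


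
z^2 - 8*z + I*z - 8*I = (z - 8)*(z + I)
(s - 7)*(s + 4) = s^2 - 3*s - 28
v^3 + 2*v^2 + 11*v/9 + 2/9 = (v + 1/3)*(v + 2/3)*(v + 1)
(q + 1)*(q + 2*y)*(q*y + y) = q^3*y + 2*q^2*y^2 + 2*q^2*y + 4*q*y^2 + q*y + 2*y^2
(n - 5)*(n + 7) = n^2 + 2*n - 35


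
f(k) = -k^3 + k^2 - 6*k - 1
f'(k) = -3*k^2 + 2*k - 6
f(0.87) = -6.12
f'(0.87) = -6.53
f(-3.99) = 102.38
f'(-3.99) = -61.74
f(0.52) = -3.99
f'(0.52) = -5.77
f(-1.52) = 13.94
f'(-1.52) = -15.97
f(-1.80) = 18.87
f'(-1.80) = -19.32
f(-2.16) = 26.70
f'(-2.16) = -24.32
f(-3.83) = 92.83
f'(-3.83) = -57.67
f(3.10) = -39.78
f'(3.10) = -28.63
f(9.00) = -703.00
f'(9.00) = -231.00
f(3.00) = -37.00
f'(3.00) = -27.00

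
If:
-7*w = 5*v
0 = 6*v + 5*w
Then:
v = 0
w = 0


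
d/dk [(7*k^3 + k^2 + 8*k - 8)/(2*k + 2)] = (7*k^3 + 11*k^2 + k + 8)/(k^2 + 2*k + 1)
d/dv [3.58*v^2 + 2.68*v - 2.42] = 7.16*v + 2.68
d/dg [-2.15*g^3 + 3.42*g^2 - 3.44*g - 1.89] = -6.45*g^2 + 6.84*g - 3.44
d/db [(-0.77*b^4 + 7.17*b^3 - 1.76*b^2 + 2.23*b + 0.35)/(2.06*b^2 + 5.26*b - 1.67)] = (-3.1724*b^5 + 2.61959999999999*b^4 + 80.572*b^3 - 49.7731*b^2 + 4.4364*b - 5.5651)/(4.2436*b^4 + 21.6712*b^3 + 20.7872*b^2 - 17.5684*b + 2.7889)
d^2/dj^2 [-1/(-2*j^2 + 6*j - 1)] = 4*(-2*j^2 + 6*j + 2*(2*j - 3)^2 - 1)/(2*j^2 - 6*j + 1)^3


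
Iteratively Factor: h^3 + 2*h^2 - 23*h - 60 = (h - 5)*(h^2 + 7*h + 12) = (h - 5)*(h + 3)*(h + 4)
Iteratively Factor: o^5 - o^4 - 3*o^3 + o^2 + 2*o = (o - 2)*(o^4 + o^3 - o^2 - o) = (o - 2)*(o + 1)*(o^3 - o) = o*(o - 2)*(o + 1)*(o^2 - 1) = o*(o - 2)*(o + 1)^2*(o - 1)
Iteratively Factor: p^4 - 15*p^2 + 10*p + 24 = (p - 3)*(p^3 + 3*p^2 - 6*p - 8) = (p - 3)*(p + 1)*(p^2 + 2*p - 8) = (p - 3)*(p - 2)*(p + 1)*(p + 4)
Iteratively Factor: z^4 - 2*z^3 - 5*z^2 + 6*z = (z + 2)*(z^3 - 4*z^2 + 3*z) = (z - 1)*(z + 2)*(z^2 - 3*z) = (z - 3)*(z - 1)*(z + 2)*(z)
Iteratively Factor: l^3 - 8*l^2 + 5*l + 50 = (l - 5)*(l^2 - 3*l - 10) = (l - 5)^2*(l + 2)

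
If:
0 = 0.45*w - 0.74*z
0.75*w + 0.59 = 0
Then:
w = -0.79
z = -0.48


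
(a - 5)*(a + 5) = a^2 - 25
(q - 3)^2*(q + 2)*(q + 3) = q^4 - q^3 - 15*q^2 + 9*q + 54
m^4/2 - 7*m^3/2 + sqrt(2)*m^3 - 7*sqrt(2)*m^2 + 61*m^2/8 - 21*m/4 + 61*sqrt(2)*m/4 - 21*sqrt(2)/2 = (m/2 + sqrt(2))*(m - 7/2)*(m - 2)*(m - 3/2)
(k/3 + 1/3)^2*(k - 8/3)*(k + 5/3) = k^4/9 + k^3/9 - 49*k^2/81 - 89*k/81 - 40/81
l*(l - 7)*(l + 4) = l^3 - 3*l^2 - 28*l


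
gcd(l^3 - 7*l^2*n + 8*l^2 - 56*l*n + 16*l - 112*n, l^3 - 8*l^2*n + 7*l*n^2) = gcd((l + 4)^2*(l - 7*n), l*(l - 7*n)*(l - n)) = l - 7*n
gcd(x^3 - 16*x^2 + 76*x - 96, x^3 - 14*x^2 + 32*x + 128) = x - 8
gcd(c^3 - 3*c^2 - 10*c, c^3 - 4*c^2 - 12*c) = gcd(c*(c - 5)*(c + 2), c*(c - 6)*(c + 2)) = c^2 + 2*c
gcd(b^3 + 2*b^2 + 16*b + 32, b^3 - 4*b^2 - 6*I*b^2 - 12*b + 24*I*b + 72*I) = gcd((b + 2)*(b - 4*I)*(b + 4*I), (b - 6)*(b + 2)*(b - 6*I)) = b + 2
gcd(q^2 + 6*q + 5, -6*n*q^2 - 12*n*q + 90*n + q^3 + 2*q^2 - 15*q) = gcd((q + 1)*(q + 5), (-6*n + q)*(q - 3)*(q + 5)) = q + 5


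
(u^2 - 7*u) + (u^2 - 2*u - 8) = 2*u^2 - 9*u - 8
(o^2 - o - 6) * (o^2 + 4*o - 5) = o^4 + 3*o^3 - 15*o^2 - 19*o + 30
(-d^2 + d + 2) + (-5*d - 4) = -d^2 - 4*d - 2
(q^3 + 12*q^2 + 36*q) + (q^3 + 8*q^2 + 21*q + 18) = 2*q^3 + 20*q^2 + 57*q + 18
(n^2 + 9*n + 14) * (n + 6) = n^3 + 15*n^2 + 68*n + 84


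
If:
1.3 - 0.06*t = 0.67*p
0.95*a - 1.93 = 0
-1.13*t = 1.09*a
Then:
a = 2.03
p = 2.12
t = -1.96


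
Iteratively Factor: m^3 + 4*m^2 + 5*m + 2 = (m + 1)*(m^2 + 3*m + 2) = (m + 1)*(m + 2)*(m + 1)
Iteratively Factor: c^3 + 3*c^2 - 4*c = (c + 4)*(c^2 - c) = (c - 1)*(c + 4)*(c)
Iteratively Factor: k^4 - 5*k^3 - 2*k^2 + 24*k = (k - 4)*(k^3 - k^2 - 6*k) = (k - 4)*(k - 3)*(k^2 + 2*k) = k*(k - 4)*(k - 3)*(k + 2)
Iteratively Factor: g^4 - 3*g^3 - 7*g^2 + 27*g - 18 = (g - 3)*(g^3 - 7*g + 6) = (g - 3)*(g - 1)*(g^2 + g - 6) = (g - 3)*(g - 2)*(g - 1)*(g + 3)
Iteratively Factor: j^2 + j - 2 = (j + 2)*(j - 1)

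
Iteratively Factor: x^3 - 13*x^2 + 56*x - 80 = (x - 5)*(x^2 - 8*x + 16) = (x - 5)*(x - 4)*(x - 4)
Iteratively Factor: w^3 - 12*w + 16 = (w + 4)*(w^2 - 4*w + 4) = (w - 2)*(w + 4)*(w - 2)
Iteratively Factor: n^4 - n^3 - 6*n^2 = (n)*(n^3 - n^2 - 6*n) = n^2*(n^2 - n - 6) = n^2*(n + 2)*(n - 3)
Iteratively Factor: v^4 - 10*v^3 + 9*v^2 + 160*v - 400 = (v - 5)*(v^3 - 5*v^2 - 16*v + 80) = (v - 5)*(v + 4)*(v^2 - 9*v + 20) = (v - 5)*(v - 4)*(v + 4)*(v - 5)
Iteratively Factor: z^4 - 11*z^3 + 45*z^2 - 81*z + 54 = (z - 3)*(z^3 - 8*z^2 + 21*z - 18) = (z - 3)^2*(z^2 - 5*z + 6) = (z - 3)^3*(z - 2)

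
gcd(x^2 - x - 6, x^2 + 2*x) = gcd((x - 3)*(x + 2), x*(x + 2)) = x + 2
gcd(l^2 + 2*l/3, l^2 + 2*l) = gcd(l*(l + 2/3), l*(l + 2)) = l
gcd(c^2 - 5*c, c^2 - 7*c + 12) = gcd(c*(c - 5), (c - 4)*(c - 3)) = 1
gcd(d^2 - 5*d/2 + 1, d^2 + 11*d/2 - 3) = d - 1/2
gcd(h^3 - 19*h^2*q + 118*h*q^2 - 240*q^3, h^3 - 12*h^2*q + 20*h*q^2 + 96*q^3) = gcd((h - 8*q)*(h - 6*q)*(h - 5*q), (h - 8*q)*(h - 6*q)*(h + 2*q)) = h^2 - 14*h*q + 48*q^2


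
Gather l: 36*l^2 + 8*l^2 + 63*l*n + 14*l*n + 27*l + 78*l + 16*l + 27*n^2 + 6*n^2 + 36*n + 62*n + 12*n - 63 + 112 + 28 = 44*l^2 + l*(77*n + 121) + 33*n^2 + 110*n + 77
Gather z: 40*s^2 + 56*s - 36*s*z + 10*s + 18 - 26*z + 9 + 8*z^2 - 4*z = 40*s^2 + 66*s + 8*z^2 + z*(-36*s - 30) + 27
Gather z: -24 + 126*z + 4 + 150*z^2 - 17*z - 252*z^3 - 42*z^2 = -252*z^3 + 108*z^2 + 109*z - 20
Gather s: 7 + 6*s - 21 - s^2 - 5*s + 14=-s^2 + s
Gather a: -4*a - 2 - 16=-4*a - 18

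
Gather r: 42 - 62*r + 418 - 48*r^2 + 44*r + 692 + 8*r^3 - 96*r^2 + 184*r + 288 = 8*r^3 - 144*r^2 + 166*r + 1440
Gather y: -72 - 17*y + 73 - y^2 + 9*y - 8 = -y^2 - 8*y - 7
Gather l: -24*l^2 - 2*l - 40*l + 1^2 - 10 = -24*l^2 - 42*l - 9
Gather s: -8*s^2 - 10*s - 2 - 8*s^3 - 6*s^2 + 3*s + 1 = -8*s^3 - 14*s^2 - 7*s - 1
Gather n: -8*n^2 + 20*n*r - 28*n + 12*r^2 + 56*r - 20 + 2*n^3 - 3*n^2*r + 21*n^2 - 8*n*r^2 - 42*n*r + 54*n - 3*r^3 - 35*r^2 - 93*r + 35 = 2*n^3 + n^2*(13 - 3*r) + n*(-8*r^2 - 22*r + 26) - 3*r^3 - 23*r^2 - 37*r + 15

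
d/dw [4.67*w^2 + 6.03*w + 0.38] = 9.34*w + 6.03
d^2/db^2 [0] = 0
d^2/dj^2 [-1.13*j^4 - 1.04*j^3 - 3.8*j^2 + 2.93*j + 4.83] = -13.56*j^2 - 6.24*j - 7.6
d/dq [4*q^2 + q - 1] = 8*q + 1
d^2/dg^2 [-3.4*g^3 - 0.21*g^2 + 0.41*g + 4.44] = -20.4*g - 0.42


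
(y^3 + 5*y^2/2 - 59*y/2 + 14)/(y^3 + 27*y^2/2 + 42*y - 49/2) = (y - 4)/(y + 7)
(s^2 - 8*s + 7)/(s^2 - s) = (s - 7)/s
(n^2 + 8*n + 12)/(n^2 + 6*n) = (n + 2)/n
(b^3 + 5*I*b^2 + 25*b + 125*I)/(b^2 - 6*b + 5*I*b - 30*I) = (b^2 + 25)/(b - 6)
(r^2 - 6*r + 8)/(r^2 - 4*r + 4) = (r - 4)/(r - 2)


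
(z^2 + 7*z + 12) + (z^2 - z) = 2*z^2 + 6*z + 12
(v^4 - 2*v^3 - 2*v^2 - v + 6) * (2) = 2*v^4 - 4*v^3 - 4*v^2 - 2*v + 12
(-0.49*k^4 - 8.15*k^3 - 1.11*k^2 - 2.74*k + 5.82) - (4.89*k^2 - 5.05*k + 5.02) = -0.49*k^4 - 8.15*k^3 - 6.0*k^2 + 2.31*k + 0.800000000000001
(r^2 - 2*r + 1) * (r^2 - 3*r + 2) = r^4 - 5*r^3 + 9*r^2 - 7*r + 2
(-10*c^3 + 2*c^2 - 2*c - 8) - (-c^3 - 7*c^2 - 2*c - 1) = -9*c^3 + 9*c^2 - 7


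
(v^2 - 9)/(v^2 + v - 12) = (v + 3)/(v + 4)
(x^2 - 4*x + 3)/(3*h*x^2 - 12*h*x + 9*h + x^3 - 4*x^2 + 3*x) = 1/(3*h + x)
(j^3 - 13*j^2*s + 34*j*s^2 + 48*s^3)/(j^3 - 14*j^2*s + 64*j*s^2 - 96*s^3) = (j^2 - 7*j*s - 8*s^2)/(j^2 - 8*j*s + 16*s^2)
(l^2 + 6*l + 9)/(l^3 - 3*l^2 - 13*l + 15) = (l + 3)/(l^2 - 6*l + 5)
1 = 1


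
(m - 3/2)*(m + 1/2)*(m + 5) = m^3 + 4*m^2 - 23*m/4 - 15/4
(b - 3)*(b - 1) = b^2 - 4*b + 3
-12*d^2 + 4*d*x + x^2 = (-2*d + x)*(6*d + x)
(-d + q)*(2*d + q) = -2*d^2 + d*q + q^2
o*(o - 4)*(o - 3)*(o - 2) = o^4 - 9*o^3 + 26*o^2 - 24*o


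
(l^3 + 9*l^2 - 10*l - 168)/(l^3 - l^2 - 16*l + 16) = (l^2 + 13*l + 42)/(l^2 + 3*l - 4)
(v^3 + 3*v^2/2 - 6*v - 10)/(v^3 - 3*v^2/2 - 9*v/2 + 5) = (v + 2)/(v - 1)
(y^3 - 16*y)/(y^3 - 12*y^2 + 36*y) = (y^2 - 16)/(y^2 - 12*y + 36)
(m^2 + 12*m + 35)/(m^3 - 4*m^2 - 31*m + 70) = (m + 7)/(m^2 - 9*m + 14)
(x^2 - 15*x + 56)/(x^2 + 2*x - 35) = (x^2 - 15*x + 56)/(x^2 + 2*x - 35)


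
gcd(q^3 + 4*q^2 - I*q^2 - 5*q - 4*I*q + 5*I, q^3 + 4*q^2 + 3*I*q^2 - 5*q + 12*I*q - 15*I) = q^2 + 4*q - 5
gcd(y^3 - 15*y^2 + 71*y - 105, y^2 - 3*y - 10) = y - 5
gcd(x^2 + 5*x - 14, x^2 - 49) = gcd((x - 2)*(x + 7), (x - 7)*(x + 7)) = x + 7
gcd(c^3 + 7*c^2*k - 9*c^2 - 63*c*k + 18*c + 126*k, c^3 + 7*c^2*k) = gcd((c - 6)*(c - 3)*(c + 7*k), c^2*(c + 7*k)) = c + 7*k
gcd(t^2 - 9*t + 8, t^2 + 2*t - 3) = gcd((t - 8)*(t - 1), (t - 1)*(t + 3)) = t - 1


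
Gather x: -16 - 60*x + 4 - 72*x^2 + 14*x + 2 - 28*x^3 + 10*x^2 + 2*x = -28*x^3 - 62*x^2 - 44*x - 10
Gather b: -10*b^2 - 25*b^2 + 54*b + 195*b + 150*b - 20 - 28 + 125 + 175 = -35*b^2 + 399*b + 252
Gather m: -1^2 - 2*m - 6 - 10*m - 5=-12*m - 12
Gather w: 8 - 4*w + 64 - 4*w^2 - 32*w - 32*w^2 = -36*w^2 - 36*w + 72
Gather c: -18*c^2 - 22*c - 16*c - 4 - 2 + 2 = -18*c^2 - 38*c - 4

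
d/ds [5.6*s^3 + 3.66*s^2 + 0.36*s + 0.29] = 16.8*s^2 + 7.32*s + 0.36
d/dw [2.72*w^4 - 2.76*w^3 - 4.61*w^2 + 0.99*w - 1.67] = 10.88*w^3 - 8.28*w^2 - 9.22*w + 0.99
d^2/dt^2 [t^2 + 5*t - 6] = 2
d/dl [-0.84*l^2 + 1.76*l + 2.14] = 1.76 - 1.68*l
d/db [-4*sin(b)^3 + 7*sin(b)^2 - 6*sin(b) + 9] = 2*(-6*sin(b)^2 + 7*sin(b) - 3)*cos(b)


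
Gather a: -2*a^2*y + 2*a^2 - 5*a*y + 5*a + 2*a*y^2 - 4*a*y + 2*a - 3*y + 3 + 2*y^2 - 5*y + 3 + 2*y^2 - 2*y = a^2*(2 - 2*y) + a*(2*y^2 - 9*y + 7) + 4*y^2 - 10*y + 6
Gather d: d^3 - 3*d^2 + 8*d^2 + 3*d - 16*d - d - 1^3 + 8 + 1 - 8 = d^3 + 5*d^2 - 14*d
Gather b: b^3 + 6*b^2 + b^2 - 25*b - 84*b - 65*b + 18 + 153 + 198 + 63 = b^3 + 7*b^2 - 174*b + 432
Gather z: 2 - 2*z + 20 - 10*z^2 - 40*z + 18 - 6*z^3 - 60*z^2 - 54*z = -6*z^3 - 70*z^2 - 96*z + 40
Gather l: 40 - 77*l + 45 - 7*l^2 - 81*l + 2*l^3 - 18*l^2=2*l^3 - 25*l^2 - 158*l + 85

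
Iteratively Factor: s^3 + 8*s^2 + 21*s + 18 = (s + 3)*(s^2 + 5*s + 6) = (s + 2)*(s + 3)*(s + 3)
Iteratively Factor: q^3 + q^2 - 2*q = (q)*(q^2 + q - 2) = q*(q - 1)*(q + 2)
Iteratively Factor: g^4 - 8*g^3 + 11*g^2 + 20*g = (g + 1)*(g^3 - 9*g^2 + 20*g) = (g - 4)*(g + 1)*(g^2 - 5*g) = g*(g - 4)*(g + 1)*(g - 5)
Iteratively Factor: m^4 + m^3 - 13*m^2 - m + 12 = (m + 4)*(m^3 - 3*m^2 - m + 3) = (m + 1)*(m + 4)*(m^2 - 4*m + 3) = (m - 3)*(m + 1)*(m + 4)*(m - 1)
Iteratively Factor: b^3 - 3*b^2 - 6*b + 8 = (b + 2)*(b^2 - 5*b + 4) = (b - 1)*(b + 2)*(b - 4)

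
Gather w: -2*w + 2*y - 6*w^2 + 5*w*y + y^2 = -6*w^2 + w*(5*y - 2) + y^2 + 2*y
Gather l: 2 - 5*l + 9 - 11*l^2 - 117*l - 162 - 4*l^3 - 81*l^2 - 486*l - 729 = -4*l^3 - 92*l^2 - 608*l - 880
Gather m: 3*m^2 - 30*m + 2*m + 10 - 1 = 3*m^2 - 28*m + 9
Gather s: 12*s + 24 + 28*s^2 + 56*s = 28*s^2 + 68*s + 24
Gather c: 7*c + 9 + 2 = 7*c + 11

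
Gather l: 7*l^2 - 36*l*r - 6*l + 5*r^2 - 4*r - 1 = 7*l^2 + l*(-36*r - 6) + 5*r^2 - 4*r - 1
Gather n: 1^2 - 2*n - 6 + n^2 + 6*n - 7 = n^2 + 4*n - 12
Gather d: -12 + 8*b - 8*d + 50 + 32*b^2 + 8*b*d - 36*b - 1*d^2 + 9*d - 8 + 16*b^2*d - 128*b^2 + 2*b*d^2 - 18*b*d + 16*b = -96*b^2 - 12*b + d^2*(2*b - 1) + d*(16*b^2 - 10*b + 1) + 30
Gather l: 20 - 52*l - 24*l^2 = -24*l^2 - 52*l + 20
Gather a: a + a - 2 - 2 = 2*a - 4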